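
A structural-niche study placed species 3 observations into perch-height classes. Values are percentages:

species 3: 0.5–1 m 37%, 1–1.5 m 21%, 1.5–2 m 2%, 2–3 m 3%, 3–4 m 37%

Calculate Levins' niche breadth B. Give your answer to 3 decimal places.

3.133

Convert percentages to proportions (divide by 100).
Σpᵢ² = 0.37² + 0.21² + 0.02² + 0.03² + 0.37² = 0.1369 + 0.0441 + 0.0004 + 0.0009 + 0.1369 = 0.3192
B = 1 / 0.3192 = 3.13283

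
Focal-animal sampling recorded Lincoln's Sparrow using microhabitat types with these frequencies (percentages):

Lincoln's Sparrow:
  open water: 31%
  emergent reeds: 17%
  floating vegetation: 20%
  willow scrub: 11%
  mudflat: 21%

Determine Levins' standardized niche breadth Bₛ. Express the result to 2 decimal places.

0.88

Convert percentages to proportions (divide by 100).
Σpᵢ² = 0.31² + 0.17² + 0.20² + 0.11² + 0.21² = 0.0961 + 0.0289 + 0.0400 + 0.0121 + 0.0441 = 0.2212
B = 1 / 0.2212 = 4.5208
Bₛ = (B − 1)/(n − 1) = (4.5208 − 1)/(5 − 1) = 3.5208/4 = 0.8802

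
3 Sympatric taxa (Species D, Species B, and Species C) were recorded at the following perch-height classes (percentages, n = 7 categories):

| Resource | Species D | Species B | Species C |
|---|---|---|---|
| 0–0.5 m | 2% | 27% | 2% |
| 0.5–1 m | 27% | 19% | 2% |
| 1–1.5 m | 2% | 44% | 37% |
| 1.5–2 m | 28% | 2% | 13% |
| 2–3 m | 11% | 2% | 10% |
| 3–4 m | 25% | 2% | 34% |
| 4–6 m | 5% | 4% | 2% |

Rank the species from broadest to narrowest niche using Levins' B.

Species D > Species C > Species B

Convert percentages to proportions (divide by 100).
Σp_Dᵢ² = 0.02² + 0.27² + 0.02² + 0.28² + 0.11² + 0.25² + 0.05² = 0.0004 + 0.0729 + 0.0004 + 0.0784 + 0.0121 + 0.0625 + 0.0025 = 0.2292
B_D = 1 / 0.2292 = 4.3630
Σp_Bᵢ² = 0.27² + 0.19² + 0.44² + 0.02² + 0.02² + 0.02² + 0.04² = 0.0729 + 0.0361 + 0.1936 + 0.0004 + 0.0004 + 0.0004 + 0.0016 = 0.3054
B_B = 1 / 0.3054 = 3.2744
Σp_Cᵢ² = 0.02² + 0.02² + 0.37² + 0.13² + 0.10² + 0.34² + 0.02² = 0.0004 + 0.0004 + 0.1369 + 0.0169 + 0.0100 + 0.1156 + 0.0004 = 0.2806
B_C = 1 / 0.2806 = 3.5638
Ranking by B (broadest → narrowest): Species D (4.36) > Species C (3.56) > Species B (3.27)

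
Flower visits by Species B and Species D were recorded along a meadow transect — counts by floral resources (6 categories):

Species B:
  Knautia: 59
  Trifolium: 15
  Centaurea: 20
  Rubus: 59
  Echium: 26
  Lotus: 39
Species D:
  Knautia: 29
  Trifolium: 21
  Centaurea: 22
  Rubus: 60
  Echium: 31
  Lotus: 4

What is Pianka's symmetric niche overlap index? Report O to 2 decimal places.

0.88

Proportions for Species B (n=218): 59/218=0.2706, 15/218=0.0688, 20/218=0.0917, 59/218=0.2706, 26/218=0.1193, 39/218=0.1789
Proportions for Species D (n=167): 29/167=0.1737, 21/167=0.1257, 22/167=0.1317, 60/167=0.3593, 31/167=0.1856, 4/167=0.0240
Σ p₁ᵢp₂ᵢ = 0.047003 + 0.008648 + 0.012077 + 0.097227 + 0.022142 + 0.004294 = 0.191391
Σp_1ᵢ² = 0.2706² + 0.0688² + 0.0917² + 0.2706² + 0.1193² + 0.1789² = 0.073224 + 0.004733 + 0.008409 + 0.073224 + 0.014232 + 0.032005 = 0.205827
Σp_2ᵢ² = 0.1737² + 0.1257² + 0.1317² + 0.3593² + 0.1856² + 0.0240² = 0.030172 + 0.015800 + 0.017345 + 0.129096 + 0.034447 + 0.000576 = 0.227436
O = 0.191391 / √(0.205827 × 0.227436) = 0.191391 / 0.2163619 = 0.8846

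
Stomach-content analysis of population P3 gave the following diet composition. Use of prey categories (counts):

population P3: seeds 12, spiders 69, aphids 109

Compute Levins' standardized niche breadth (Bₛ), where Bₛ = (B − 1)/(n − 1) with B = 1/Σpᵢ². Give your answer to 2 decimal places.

0.58

Proportions for population P3 (n=190): 12/190=0.0632, 69/190=0.3632, 109/190=0.5737
Σpᵢ² = 0.0632² + 0.3632² + 0.5737² = 0.003994 + 0.131914 + 0.329132 = 0.465040
B = 1 / 0.465040 = 2.1504
Bₛ = (B − 1)/(n − 1) = (2.1504 − 1)/(3 − 1) = 1.1504/2 = 0.5752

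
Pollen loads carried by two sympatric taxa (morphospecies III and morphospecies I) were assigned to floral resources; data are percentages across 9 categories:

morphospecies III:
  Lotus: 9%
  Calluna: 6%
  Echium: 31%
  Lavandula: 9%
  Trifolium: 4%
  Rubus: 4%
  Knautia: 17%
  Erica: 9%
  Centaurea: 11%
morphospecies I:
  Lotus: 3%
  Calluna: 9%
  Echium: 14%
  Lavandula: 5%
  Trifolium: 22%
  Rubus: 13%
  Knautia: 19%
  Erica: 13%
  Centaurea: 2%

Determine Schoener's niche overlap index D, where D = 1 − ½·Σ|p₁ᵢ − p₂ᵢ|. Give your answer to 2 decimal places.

0.64

Convert percentages to proportions (divide by 100).
Σ|p₁ᵢ − p₂ᵢ| = 0.06 + 0.03 + 0.17 + 0.04 + 0.18 + 0.09 + 0.02 + 0.04 + 0.09 = 0.72
D = 1 − ½ × 0.72 = 1 − 0.360 = 0.6400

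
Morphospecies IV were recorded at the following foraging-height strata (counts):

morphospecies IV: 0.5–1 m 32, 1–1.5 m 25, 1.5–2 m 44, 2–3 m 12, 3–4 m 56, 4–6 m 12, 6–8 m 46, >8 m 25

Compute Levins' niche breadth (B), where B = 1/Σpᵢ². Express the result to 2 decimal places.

6.51

Proportions for morphospecies IV (n=252): 32/252=0.1270, 25/252=0.0992, 44/252=0.1746, 12/252=0.0476, 56/252=0.2222, 12/252=0.0476, 46/252=0.1825, 25/252=0.0992
Σpᵢ² = 0.1270² + 0.0992² + 0.1746² + 0.0476² + 0.2222² + 0.0476² + 0.1825² + 0.0992² = 0.016129 + 0.009841 + 0.030485 + 0.002266 + 0.049373 + 0.002266 + 0.033306 + 0.009841 = 0.153507
B = 1 / 0.153507 = 6.5144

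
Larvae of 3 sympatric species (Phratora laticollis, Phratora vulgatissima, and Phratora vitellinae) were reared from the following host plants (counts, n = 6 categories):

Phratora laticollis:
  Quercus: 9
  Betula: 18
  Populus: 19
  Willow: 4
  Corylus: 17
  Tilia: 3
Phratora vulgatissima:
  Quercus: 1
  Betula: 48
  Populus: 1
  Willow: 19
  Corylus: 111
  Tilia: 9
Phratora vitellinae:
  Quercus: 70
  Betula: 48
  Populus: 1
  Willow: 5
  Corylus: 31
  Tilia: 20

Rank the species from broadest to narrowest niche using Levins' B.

Proportions for Phratora laticollis (n=70): 9/70=0.1286, 18/70=0.2571, 19/70=0.2714, 4/70=0.0571, 17/70=0.2429, 3/70=0.0429
Proportions for Phratora vulgatissima (n=189): 1/189=0.0053, 48/189=0.2540, 1/189=0.0053, 19/189=0.1005, 111/189=0.5873, 9/189=0.0476
Proportions for Phratora vitellinae (n=175): 70/175=0.4000, 48/175=0.2743, 1/175=0.0057, 5/175=0.0286, 31/175=0.1771, 20/175=0.1143
Σp_latiᵢ² = 0.1286² + 0.2571² + 0.2714² + 0.0571² + 0.2429² + 0.0429² = 0.016538 + 0.066100 + 0.073658 + 0.003260 + 0.059000 + 0.001840 = 0.220396
B_lati = 1 / 0.220396 = 4.5373
Σp_vulgᵢ² = 0.0053² + 0.2540² + 0.0053² + 0.1005² + 0.5873² + 0.0476² = 0.000028 + 0.064516 + 0.000028 + 0.010100 + 0.344921 + 0.002266 = 0.421859
B_vulg = 1 / 0.421859 = 2.3705
Σp_viteᵢ² = 0.4000² + 0.2743² + 0.0057² + 0.0286² + 0.1771² + 0.1143² = 0.160000 + 0.075240 + 0.000032 + 0.000818 + 0.031364 + 0.013064 = 0.280518
B_vite = 1 / 0.280518 = 3.5648
Ranking by B (broadest → narrowest): Phratora laticollis (4.54) > Phratora vitellinae (3.56) > Phratora vulgatissima (2.37)

Phratora laticollis > Phratora vitellinae > Phratora vulgatissima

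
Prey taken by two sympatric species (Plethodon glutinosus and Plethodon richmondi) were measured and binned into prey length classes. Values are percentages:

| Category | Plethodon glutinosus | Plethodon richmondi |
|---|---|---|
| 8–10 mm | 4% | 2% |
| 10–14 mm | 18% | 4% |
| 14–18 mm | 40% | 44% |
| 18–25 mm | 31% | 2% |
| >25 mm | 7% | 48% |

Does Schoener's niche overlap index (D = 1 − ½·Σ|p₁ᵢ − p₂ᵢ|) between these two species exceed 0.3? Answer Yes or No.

Yes

Convert percentages to proportions (divide by 100).
Σ|p₁ᵢ − p₂ᵢ| = 0.02 + 0.14 + 0.04 + 0.29 + 0.41 = 0.90
D = 1 − ½ × 0.90 = 1 − 0.450 = 0.5500
D = 0.5500 > 0.3 → Yes.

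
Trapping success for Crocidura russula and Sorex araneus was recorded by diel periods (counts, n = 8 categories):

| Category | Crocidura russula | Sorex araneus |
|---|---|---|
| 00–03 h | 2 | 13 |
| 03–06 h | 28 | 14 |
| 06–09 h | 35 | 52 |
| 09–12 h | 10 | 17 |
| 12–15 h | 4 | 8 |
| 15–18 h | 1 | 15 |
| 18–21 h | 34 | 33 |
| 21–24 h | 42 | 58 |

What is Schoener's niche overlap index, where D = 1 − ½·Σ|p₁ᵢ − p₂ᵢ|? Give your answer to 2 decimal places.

0.83

Proportions for Crocidura russula (n=156): 2/156=0.0128, 28/156=0.1795, 35/156=0.2244, 10/156=0.0641, 4/156=0.0256, 1/156=0.0064, 34/156=0.2179, 42/156=0.2692
Proportions for Sorex araneus (n=210): 13/210=0.0619, 14/210=0.0667, 52/210=0.2476, 17/210=0.0810, 8/210=0.0381, 15/210=0.0714, 33/210=0.1571, 58/210=0.2762
Σ|p₁ᵢ − p₂ᵢ| = 0.0491 + 0.1128 + 0.0232 + 0.0169 + 0.0125 + 0.0650 + 0.0608 + 0.0070 = 0.3473
D = 1 − ½ × 0.3473 = 1 − 0.17365 = 0.82635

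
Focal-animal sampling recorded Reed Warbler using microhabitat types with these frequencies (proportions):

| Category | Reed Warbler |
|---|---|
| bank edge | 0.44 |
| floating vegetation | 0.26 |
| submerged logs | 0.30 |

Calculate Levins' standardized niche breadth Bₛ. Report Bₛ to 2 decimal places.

Σpᵢ² = 0.44² + 0.26² + 0.30² = 0.1936 + 0.0676 + 0.0900 = 0.3512
B = 1 / 0.3512 = 2.8474
Bₛ = (B − 1)/(n − 1) = (2.8474 − 1)/(3 − 1) = 1.8474/2 = 0.9237

0.92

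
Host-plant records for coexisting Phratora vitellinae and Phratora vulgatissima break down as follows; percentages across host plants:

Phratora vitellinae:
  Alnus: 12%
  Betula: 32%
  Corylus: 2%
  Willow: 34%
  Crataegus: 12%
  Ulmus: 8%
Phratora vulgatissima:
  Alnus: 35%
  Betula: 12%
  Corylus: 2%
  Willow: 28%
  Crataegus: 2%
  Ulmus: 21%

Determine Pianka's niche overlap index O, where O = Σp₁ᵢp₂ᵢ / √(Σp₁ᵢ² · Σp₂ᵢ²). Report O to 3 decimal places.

0.760

Convert percentages to proportions (divide by 100).
Σ p₁ᵢp₂ᵢ = 0.0420 + 0.0384 + 0.0004 + 0.0952 + 0.0024 + 0.0168 = 0.1952
Σp_1ᵢ² = 0.12² + 0.32² + 0.02² + 0.34² + 0.12² + 0.08² = 0.0144 + 0.1024 + 0.0004 + 0.1156 + 0.0144 + 0.0064 = 0.2536
Σp_2ᵢ² = 0.35² + 0.12² + 0.02² + 0.28² + 0.02² + 0.21² = 0.1225 + 0.0144 + 0.0004 + 0.0784 + 0.0004 + 0.0441 = 0.2602
O = 0.1952 / √(0.2536 × 0.2602) = 0.1952 / 0.256879 = 0.75989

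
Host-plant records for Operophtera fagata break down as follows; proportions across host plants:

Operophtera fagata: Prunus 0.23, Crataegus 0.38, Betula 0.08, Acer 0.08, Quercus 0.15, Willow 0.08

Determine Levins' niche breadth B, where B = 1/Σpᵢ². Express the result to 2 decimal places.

4.18

Σpᵢ² = 0.23² + 0.38² + 0.08² + 0.08² + 0.15² + 0.08² = 0.0529 + 0.1444 + 0.0064 + 0.0064 + 0.0225 + 0.0064 = 0.2390
B = 1 / 0.2390 = 4.1841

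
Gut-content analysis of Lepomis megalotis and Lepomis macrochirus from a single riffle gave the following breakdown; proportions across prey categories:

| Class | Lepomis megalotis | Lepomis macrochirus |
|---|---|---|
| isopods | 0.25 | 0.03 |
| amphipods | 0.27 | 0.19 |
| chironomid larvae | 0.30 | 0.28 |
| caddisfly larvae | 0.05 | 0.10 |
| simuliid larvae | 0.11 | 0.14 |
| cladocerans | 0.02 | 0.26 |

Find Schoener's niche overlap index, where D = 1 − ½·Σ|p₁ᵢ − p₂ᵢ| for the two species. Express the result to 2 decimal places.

0.68

Σ|p₁ᵢ − p₂ᵢ| = 0.22 + 0.08 + 0.02 + 0.05 + 0.03 + 0.24 = 0.64
D = 1 − ½ × 0.64 = 1 − 0.320 = 0.6800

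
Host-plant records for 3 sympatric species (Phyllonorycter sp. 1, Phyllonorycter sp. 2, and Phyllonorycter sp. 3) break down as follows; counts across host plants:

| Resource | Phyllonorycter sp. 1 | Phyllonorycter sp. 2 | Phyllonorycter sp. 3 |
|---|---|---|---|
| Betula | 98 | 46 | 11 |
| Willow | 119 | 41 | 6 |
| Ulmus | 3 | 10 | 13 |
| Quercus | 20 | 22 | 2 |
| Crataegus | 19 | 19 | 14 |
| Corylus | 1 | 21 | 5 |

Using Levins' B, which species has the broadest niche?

Phyllonorycter sp. 2

Proportions for Phyllonorycter sp. 1 (n=260): 98/260=0.3769, 119/260=0.4577, 3/260=0.0115, 20/260=0.0769, 19/260=0.0731, 1/260=0.0038
Proportions for Phyllonorycter sp. 2 (n=159): 46/159=0.2893, 41/159=0.2579, 10/159=0.0629, 22/159=0.1384, 19/159=0.1195, 21/159=0.1321
Proportions for Phyllonorycter sp. 3 (n=51): 11/51=0.2157, 6/51=0.1176, 13/51=0.2549, 2/51=0.0392, 14/51=0.2745, 5/51=0.0980
Σp_1ᵢ² = 0.3769² + 0.4577² + 0.0115² + 0.0769² + 0.0731² + 0.0038² = 0.142054 + 0.209489 + 0.000132 + 0.005914 + 0.005344 + 0.000014 = 0.362947
B_1 = 1 / 0.362947 = 2.7552
Σp_2ᵢ² = 0.2893² + 0.2579² + 0.0629² + 0.1384² + 0.1195² + 0.1321² = 0.083694 + 0.066512 + 0.003956 + 0.019155 + 0.014280 + 0.017450 = 0.205047
B_2 = 1 / 0.205047 = 4.8769
Σp_3ᵢ² = 0.2157² + 0.1176² + 0.2549² + 0.0392² + 0.2745² + 0.0980² = 0.046526 + 0.013830 + 0.064974 + 0.001537 + 0.075350 + 0.009604 = 0.211821
B_3 = 1 / 0.211821 = 4.7210
Highest B → broadest niche (most generalist): Phyllonorycter sp. 2 (B = 4.88).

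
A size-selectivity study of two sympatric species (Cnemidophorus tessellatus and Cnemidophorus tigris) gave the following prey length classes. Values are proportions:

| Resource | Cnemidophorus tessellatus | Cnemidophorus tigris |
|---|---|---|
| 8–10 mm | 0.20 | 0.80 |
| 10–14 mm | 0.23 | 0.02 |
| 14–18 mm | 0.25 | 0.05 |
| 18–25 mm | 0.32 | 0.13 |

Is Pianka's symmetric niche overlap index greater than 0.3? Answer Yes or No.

Σ p₁ᵢp₂ᵢ = 0.1600 + 0.0046 + 0.0125 + 0.0416 = 0.2187
Σp_1ᵢ² = 0.20² + 0.23² + 0.25² + 0.32² = 0.0400 + 0.0529 + 0.0625 + 0.1024 = 0.2578
Σp_2ᵢ² = 0.80² + 0.02² + 0.05² + 0.13² = 0.6400 + 0.0004 + 0.0025 + 0.0169 = 0.6598
O = 0.2187 / √(0.2578 × 0.6598) = 0.2187 / 0.41243 = 0.5303
O = 0.5303 > 0.3 → Yes.

Yes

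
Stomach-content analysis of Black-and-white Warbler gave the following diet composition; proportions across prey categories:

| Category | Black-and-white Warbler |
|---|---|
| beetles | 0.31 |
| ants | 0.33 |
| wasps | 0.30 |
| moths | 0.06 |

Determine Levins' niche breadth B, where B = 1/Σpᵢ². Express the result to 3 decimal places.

3.349

Σpᵢ² = 0.31² + 0.33² + 0.30² + 0.06² = 0.0961 + 0.1089 + 0.0900 + 0.0036 = 0.2986
B = 1 / 0.2986 = 3.34896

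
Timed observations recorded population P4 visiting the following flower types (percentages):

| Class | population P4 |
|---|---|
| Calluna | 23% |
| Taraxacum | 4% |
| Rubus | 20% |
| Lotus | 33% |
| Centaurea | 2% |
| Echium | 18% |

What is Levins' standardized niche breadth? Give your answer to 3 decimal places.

Convert percentages to proportions (divide by 100).
Σpᵢ² = 0.23² + 0.04² + 0.20² + 0.33² + 0.02² + 0.18² = 0.0529 + 0.0016 + 0.0400 + 0.1089 + 0.0004 + 0.0324 = 0.2362
B = 1 / 0.2362 = 4.23370
Bₛ = (B − 1)/(n − 1) = (4.23370 − 1)/(6 − 1) = 3.23370/5 = 0.64674

0.647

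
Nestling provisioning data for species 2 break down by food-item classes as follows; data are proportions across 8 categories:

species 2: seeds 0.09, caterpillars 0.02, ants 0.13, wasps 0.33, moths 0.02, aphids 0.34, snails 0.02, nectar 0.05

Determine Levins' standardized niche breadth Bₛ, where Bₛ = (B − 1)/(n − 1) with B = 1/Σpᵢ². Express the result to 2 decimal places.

0.42

Σpᵢ² = 0.09² + 0.02² + 0.13² + 0.33² + 0.02² + 0.34² + 0.02² + 0.05² = 0.0081 + 0.0004 + 0.0169 + 0.1089 + 0.0004 + 0.1156 + 0.0004 + 0.0025 = 0.2532
B = 1 / 0.2532 = 3.9494
Bₛ = (B − 1)/(n − 1) = (3.9494 − 1)/(8 − 1) = 2.9494/7 = 0.4213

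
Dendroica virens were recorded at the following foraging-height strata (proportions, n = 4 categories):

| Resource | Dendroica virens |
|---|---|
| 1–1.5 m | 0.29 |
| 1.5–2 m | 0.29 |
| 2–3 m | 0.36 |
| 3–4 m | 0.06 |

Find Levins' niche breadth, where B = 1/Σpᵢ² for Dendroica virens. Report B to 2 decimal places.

Σpᵢ² = 0.29² + 0.29² + 0.36² + 0.06² = 0.0841 + 0.0841 + 0.1296 + 0.0036 = 0.3014
B = 1 / 0.3014 = 3.3179

3.32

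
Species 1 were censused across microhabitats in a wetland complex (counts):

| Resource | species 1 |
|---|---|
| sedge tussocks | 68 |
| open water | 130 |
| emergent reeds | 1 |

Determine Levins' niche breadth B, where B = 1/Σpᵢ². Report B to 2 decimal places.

1.84

Proportions for species 1 (n=199): 68/199=0.3417, 130/199=0.6533, 1/199=0.0050
Σpᵢ² = 0.3417² + 0.6533² + 0.0050² = 0.116759 + 0.426801 + 0.000025 = 0.543585
B = 1 / 0.543585 = 1.8396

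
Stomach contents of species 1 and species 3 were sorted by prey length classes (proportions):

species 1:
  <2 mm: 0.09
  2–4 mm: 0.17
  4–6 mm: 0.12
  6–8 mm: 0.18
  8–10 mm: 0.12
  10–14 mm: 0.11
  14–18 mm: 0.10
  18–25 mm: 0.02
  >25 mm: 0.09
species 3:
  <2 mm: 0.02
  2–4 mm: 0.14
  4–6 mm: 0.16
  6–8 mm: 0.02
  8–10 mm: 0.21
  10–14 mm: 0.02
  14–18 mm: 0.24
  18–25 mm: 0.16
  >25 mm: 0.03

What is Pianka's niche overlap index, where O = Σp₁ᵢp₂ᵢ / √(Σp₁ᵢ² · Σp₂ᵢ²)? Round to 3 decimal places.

Σ p₁ᵢp₂ᵢ = 0.0018 + 0.0238 + 0.0192 + 0.0036 + 0.0252 + 0.0022 + 0.0240 + 0.0032 + 0.0027 = 0.1057
Σp_1ᵢ² = 0.09² + 0.17² + 0.12² + 0.18² + 0.12² + 0.11² + 0.10² + 0.02² + 0.09² = 0.0081 + 0.0289 + 0.0144 + 0.0324 + 0.0144 + 0.0121 + 0.0100 + 0.0004 + 0.0081 = 0.1288
Σp_2ᵢ² = 0.02² + 0.14² + 0.16² + 0.02² + 0.21² + 0.02² + 0.24² + 0.16² + 0.03² = 0.0004 + 0.0196 + 0.0256 + 0.0004 + 0.0441 + 0.0004 + 0.0576 + 0.0256 + 0.0009 = 0.1746
O = 0.1057 / √(0.1288 × 0.1746) = 0.1057 / 0.149962 = 0.70485

0.705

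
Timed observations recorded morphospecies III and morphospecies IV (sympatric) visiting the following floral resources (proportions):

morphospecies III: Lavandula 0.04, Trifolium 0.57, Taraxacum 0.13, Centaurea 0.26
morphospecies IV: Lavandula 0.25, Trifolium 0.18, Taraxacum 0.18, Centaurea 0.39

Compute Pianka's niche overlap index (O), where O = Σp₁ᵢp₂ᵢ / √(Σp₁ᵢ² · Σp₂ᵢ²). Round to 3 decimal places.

0.701

Σ p₁ᵢp₂ᵢ = 0.0100 + 0.1026 + 0.0234 + 0.1014 = 0.2374
Σp_1ᵢ² = 0.04² + 0.57² + 0.13² + 0.26² = 0.0016 + 0.3249 + 0.0169 + 0.0676 = 0.4110
Σp_2ᵢ² = 0.25² + 0.18² + 0.18² + 0.39² = 0.0625 + 0.0324 + 0.0324 + 0.1521 = 0.2794
O = 0.2374 / √(0.4110 × 0.2794) = 0.2374 / 0.338871 = 0.70056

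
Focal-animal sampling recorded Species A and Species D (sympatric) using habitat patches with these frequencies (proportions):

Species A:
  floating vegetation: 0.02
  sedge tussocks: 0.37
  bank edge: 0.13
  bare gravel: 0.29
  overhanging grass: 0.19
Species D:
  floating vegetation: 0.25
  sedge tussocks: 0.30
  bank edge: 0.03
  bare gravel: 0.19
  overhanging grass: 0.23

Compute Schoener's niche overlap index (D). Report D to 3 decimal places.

Σ|p₁ᵢ − p₂ᵢ| = 0.23 + 0.07 + 0.10 + 0.10 + 0.04 = 0.54
D = 1 − ½ × 0.54 = 1 − 0.270 = 0.73000

0.730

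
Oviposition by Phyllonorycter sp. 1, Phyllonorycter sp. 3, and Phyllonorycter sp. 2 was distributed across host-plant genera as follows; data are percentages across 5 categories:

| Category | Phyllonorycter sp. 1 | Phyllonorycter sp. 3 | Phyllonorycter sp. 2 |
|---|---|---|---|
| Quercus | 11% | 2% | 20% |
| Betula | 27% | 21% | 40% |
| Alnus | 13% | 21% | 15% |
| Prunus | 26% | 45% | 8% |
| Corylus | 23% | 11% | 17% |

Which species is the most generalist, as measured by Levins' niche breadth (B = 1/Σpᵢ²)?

Convert percentages to proportions (divide by 100).
Σp_1ᵢ² = 0.11² + 0.27² + 0.13² + 0.26² + 0.23² = 0.0121 + 0.0729 + 0.0169 + 0.0676 + 0.0529 = 0.2224
B_1 = 1 / 0.2224 = 4.4964
Σp_3ᵢ² = 0.02² + 0.21² + 0.21² + 0.45² + 0.11² = 0.0004 + 0.0441 + 0.0441 + 0.2025 + 0.0121 = 0.3032
B_3 = 1 / 0.3032 = 3.2982
Σp_2ᵢ² = 0.20² + 0.40² + 0.15² + 0.08² + 0.17² = 0.0400 + 0.1600 + 0.0225 + 0.0064 + 0.0289 = 0.2578
B_2 = 1 / 0.2578 = 3.8790
Highest B → broadest niche (most generalist): Phyllonorycter sp. 1 (B = 4.50).

Phyllonorycter sp. 1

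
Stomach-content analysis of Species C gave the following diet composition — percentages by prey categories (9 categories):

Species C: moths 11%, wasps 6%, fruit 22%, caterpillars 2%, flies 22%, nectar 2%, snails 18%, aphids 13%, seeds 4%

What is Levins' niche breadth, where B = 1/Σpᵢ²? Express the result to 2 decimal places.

6.09

Convert percentages to proportions (divide by 100).
Σpᵢ² = 0.11² + 0.06² + 0.22² + 0.02² + 0.22² + 0.02² + 0.18² + 0.13² + 0.04² = 0.0121 + 0.0036 + 0.0484 + 0.0004 + 0.0484 + 0.0004 + 0.0324 + 0.0169 + 0.0016 = 0.1642
B = 1 / 0.1642 = 6.0901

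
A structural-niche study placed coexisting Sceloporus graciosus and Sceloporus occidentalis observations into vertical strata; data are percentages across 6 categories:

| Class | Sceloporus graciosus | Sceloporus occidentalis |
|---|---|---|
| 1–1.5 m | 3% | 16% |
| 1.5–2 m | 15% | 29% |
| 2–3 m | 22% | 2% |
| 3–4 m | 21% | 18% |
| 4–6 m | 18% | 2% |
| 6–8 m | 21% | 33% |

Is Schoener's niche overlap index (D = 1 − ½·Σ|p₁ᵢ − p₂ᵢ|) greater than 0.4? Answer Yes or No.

Yes

Convert percentages to proportions (divide by 100).
Σ|p₁ᵢ − p₂ᵢ| = 0.13 + 0.14 + 0.20 + 0.03 + 0.16 + 0.12 = 0.78
D = 1 − ½ × 0.78 = 1 − 0.390 = 0.6100
D = 0.6100 > 0.4 → Yes.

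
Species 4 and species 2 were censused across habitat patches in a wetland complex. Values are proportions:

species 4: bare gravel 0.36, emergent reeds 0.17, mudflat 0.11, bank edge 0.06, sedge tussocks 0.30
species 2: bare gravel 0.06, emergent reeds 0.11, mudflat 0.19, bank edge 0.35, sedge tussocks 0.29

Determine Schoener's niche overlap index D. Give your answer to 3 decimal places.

0.630

Σ|p₁ᵢ − p₂ᵢ| = 0.30 + 0.06 + 0.08 + 0.29 + 0.01 = 0.74
D = 1 − ½ × 0.74 = 1 − 0.370 = 0.63000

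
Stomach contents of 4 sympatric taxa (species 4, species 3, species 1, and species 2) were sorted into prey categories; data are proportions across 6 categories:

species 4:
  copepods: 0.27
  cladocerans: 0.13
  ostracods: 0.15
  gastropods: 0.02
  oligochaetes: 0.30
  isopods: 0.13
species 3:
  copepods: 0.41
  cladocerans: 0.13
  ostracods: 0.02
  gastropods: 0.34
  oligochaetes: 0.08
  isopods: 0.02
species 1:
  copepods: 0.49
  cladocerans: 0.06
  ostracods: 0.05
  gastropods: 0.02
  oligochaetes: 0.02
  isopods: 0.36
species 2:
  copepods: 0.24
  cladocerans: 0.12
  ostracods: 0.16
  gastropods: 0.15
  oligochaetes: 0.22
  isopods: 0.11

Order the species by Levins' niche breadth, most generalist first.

Σp_4ᵢ² = 0.27² + 0.13² + 0.15² + 0.02² + 0.30² + 0.13² = 0.0729 + 0.0169 + 0.0225 + 0.0004 + 0.0900 + 0.0169 = 0.2196
B_4 = 1 / 0.2196 = 4.5537
Σp_3ᵢ² = 0.41² + 0.13² + 0.02² + 0.34² + 0.08² + 0.02² = 0.1681 + 0.0169 + 0.0004 + 0.1156 + 0.0064 + 0.0004 = 0.3078
B_3 = 1 / 0.3078 = 3.2489
Σp_1ᵢ² = 0.49² + 0.06² + 0.05² + 0.02² + 0.02² + 0.36² = 0.2401 + 0.0036 + 0.0025 + 0.0004 + 0.0004 + 0.1296 = 0.3766
B_1 = 1 / 0.3766 = 2.6553
Σp_2ᵢ² = 0.24² + 0.12² + 0.16² + 0.15² + 0.22² + 0.11² = 0.0576 + 0.0144 + 0.0256 + 0.0225 + 0.0484 + 0.0121 = 0.1806
B_2 = 1 / 0.1806 = 5.5371
Ranking by B (broadest → narrowest): species 2 (5.54) > species 4 (4.55) > species 3 (3.25) > species 1 (2.66)

species 2 > species 4 > species 3 > species 1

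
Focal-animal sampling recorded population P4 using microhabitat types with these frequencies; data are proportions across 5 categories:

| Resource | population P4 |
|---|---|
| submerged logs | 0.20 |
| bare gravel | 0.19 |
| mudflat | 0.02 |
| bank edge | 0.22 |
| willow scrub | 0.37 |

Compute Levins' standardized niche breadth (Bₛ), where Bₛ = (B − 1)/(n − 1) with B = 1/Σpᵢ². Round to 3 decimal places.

0.705

Σpᵢ² = 0.20² + 0.19² + 0.02² + 0.22² + 0.37² = 0.0400 + 0.0361 + 0.0004 + 0.0484 + 0.1369 = 0.2618
B = 1 / 0.2618 = 3.81971
Bₛ = (B − 1)/(n − 1) = (3.81971 − 1)/(5 − 1) = 2.81971/4 = 0.70493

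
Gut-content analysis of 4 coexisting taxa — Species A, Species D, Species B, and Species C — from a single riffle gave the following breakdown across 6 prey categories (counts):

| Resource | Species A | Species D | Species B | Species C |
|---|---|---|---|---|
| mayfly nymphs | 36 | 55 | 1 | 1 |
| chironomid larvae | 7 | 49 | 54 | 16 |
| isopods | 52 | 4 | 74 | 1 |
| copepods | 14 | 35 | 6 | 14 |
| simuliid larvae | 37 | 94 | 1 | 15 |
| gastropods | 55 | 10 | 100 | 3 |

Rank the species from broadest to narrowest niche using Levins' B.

Species A > Species D > Species C > Species B

Proportions for Species A (n=201): 36/201=0.1791, 7/201=0.0348, 52/201=0.2587, 14/201=0.0697, 37/201=0.1841, 55/201=0.2736
Proportions for Species D (n=247): 55/247=0.2227, 49/247=0.1984, 4/247=0.0162, 35/247=0.1417, 94/247=0.3806, 10/247=0.0405
Proportions for Species B (n=236): 1/236=0.0042, 54/236=0.2288, 74/236=0.3136, 6/236=0.0254, 1/236=0.0042, 100/236=0.4237
Proportions for Species C (n=50): 1/50=0.0200, 16/50=0.3200, 1/50=0.0200, 14/50=0.2800, 15/50=0.3000, 3/50=0.0600
Σp_Aᵢ² = 0.1791² + 0.0348² + 0.2587² + 0.0697² + 0.1841² + 0.2736² = 0.032077 + 0.001211 + 0.066926 + 0.004858 + 0.033893 + 0.074857 = 0.213822
B_A = 1 / 0.213822 = 4.6768
Σp_Dᵢ² = 0.2227² + 0.1984² + 0.0162² + 0.1417² + 0.3806² + 0.0405² = 0.049595 + 0.039363 + 0.000262 + 0.020079 + 0.144856 + 0.001640 = 0.255795
B_D = 1 / 0.255795 = 3.9094
Σp_Bᵢ² = 0.0042² + 0.2288² + 0.3136² + 0.0254² + 0.0042² + 0.4237² = 0.000018 + 0.052349 + 0.098345 + 0.000645 + 0.000018 + 0.179522 = 0.330897
B_B = 1 / 0.330897 = 3.0221
Σp_Cᵢ² = 0.0200² + 0.3200² + 0.0200² + 0.2800² + 0.3000² + 0.0600² = 0.000400 + 0.102400 + 0.000400 + 0.078400 + 0.090000 + 0.003600 = 0.275200
B_C = 1 / 0.275200 = 3.6337
Ranking by B (broadest → narrowest): Species A (4.68) > Species D (3.91) > Species C (3.63) > Species B (3.02)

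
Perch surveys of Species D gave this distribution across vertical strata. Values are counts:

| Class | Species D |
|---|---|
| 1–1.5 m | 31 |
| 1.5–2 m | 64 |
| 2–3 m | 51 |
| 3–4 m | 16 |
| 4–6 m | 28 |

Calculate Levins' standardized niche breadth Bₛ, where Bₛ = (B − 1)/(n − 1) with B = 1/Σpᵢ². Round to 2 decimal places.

0.79

Proportions for Species D (n=190): 31/190=0.1632, 64/190=0.3368, 51/190=0.2684, 16/190=0.0842, 28/190=0.1474
Σpᵢ² = 0.1632² + 0.3368² + 0.2684² + 0.0842² + 0.1474² = 0.026634 + 0.113434 + 0.072039 + 0.007090 + 0.021727 = 0.240924
B = 1 / 0.240924 = 4.1507
Bₛ = (B − 1)/(n − 1) = (4.1507 − 1)/(5 − 1) = 3.1507/4 = 0.7877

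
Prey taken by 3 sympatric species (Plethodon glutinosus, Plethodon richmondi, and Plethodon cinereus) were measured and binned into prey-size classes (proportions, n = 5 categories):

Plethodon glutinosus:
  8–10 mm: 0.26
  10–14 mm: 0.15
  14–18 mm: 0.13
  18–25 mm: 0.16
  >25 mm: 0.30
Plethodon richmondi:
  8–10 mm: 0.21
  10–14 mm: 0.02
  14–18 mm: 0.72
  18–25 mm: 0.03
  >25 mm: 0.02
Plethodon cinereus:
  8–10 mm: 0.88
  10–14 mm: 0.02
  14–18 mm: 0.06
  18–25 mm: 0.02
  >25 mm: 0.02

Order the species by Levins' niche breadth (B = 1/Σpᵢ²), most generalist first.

Plethodon glutinosus > Plethodon richmondi > Plethodon cinereus

Σp_glutᵢ² = 0.26² + 0.15² + 0.13² + 0.16² + 0.30² = 0.0676 + 0.0225 + 0.0169 + 0.0256 + 0.0900 = 0.2226
B_glut = 1 / 0.2226 = 4.4924
Σp_richᵢ² = 0.21² + 0.02² + 0.72² + 0.03² + 0.02² = 0.0441 + 0.0004 + 0.5184 + 0.0009 + 0.0004 = 0.5642
B_rich = 1 / 0.5642 = 1.7724
Σp_cineᵢ² = 0.88² + 0.02² + 0.06² + 0.02² + 0.02² = 0.7744 + 0.0004 + 0.0036 + 0.0004 + 0.0004 = 0.7792
B_cine = 1 / 0.7792 = 1.2834
Ranking by B (broadest → narrowest): Plethodon glutinosus (4.49) > Plethodon richmondi (1.77) > Plethodon cinereus (1.28)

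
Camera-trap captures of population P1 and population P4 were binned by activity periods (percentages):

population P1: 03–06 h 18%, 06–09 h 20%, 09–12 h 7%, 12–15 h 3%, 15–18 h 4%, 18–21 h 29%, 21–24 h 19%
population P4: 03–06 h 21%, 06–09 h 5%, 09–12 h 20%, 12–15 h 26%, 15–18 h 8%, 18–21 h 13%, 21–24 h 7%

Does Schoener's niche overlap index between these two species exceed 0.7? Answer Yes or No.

Convert percentages to proportions (divide by 100).
Σ|p₁ᵢ − p₂ᵢ| = 0.03 + 0.15 + 0.13 + 0.23 + 0.04 + 0.16 + 0.12 = 0.86
D = 1 − ½ × 0.86 = 1 − 0.430 = 0.5700
D = 0.5700 < 0.7 → No.

No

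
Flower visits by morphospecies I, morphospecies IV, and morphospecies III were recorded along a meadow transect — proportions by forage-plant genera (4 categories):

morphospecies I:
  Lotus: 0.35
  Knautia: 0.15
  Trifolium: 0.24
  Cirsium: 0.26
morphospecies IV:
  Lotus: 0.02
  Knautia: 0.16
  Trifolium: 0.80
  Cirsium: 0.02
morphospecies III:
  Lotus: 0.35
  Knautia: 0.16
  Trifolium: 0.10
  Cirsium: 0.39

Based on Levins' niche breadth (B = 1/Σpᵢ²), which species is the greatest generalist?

Σp_Iᵢ² = 0.35² + 0.15² + 0.24² + 0.26² = 0.1225 + 0.0225 + 0.0576 + 0.0676 = 0.2702
B_I = 1 / 0.2702 = 3.7010
Σp_IVᵢ² = 0.02² + 0.16² + 0.80² + 0.02² = 0.0004 + 0.0256 + 0.6400 + 0.0004 = 0.6664
B_IV = 1 / 0.6664 = 1.5006
Σp_IIIᵢ² = 0.35² + 0.16² + 0.10² + 0.39² = 0.1225 + 0.0256 + 0.0100 + 0.1521 = 0.3102
B_III = 1 / 0.3102 = 3.2237
Highest B → broadest niche (most generalist): morphospecies I (B = 3.70).

morphospecies I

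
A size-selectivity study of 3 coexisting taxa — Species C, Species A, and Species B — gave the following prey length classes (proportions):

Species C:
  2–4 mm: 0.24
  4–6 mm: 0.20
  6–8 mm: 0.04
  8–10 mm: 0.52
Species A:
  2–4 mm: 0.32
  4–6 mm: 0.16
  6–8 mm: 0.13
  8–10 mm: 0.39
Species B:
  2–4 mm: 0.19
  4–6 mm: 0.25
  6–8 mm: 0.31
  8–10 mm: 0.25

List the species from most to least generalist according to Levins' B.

Species B > Species A > Species C

Σp_Cᵢ² = 0.24² + 0.20² + 0.04² + 0.52² = 0.0576 + 0.0400 + 0.0016 + 0.2704 = 0.3696
B_C = 1 / 0.3696 = 2.7056
Σp_Aᵢ² = 0.32² + 0.16² + 0.13² + 0.39² = 0.1024 + 0.0256 + 0.0169 + 0.1521 = 0.2970
B_A = 1 / 0.2970 = 3.3670
Σp_Bᵢ² = 0.19² + 0.25² + 0.31² + 0.25² = 0.0361 + 0.0625 + 0.0961 + 0.0625 = 0.2572
B_B = 1 / 0.2572 = 3.8880
Ranking by B (broadest → narrowest): Species B (3.89) > Species A (3.37) > Species C (2.71)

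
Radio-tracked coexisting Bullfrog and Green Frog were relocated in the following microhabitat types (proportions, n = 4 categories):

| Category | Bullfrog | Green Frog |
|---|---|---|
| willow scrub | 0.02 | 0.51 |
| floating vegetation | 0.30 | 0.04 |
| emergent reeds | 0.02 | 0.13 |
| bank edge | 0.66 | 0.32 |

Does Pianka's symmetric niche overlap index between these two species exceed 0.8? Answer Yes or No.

Σ p₁ᵢp₂ᵢ = 0.0102 + 0.0120 + 0.0026 + 0.2112 = 0.2360
Σp_1ᵢ² = 0.02² + 0.30² + 0.02² + 0.66² = 0.0004 + 0.0900 + 0.0004 + 0.4356 = 0.5264
Σp_2ᵢ² = 0.51² + 0.04² + 0.13² + 0.32² = 0.2601 + 0.0016 + 0.0169 + 0.1024 = 0.3810
O = 0.2360 / √(0.5264 × 0.3810) = 0.2360 / 0.44784 = 0.5270
O = 0.5270 < 0.8 → No.

No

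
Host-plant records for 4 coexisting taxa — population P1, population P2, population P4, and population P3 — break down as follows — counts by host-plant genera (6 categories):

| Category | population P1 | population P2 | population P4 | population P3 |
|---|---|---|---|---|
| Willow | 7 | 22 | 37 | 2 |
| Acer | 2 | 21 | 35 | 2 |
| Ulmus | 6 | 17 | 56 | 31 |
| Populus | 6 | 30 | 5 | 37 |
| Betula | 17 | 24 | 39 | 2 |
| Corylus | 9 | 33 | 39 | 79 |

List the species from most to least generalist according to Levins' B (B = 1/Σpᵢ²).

Proportions for population P1 (n=47): 7/47=0.1489, 2/47=0.0426, 6/47=0.1277, 6/47=0.1277, 17/47=0.3617, 9/47=0.1915
Proportions for population P2 (n=147): 22/147=0.1497, 21/147=0.1429, 17/147=0.1156, 30/147=0.2041, 24/147=0.1633, 33/147=0.2245
Proportions for population P4 (n=211): 37/211=0.1754, 35/211=0.1659, 56/211=0.2654, 5/211=0.0237, 39/211=0.1848, 39/211=0.1848
Proportions for population P3 (n=153): 2/153=0.0131, 2/153=0.0131, 31/153=0.2026, 37/153=0.2418, 2/153=0.0131, 79/153=0.5163
Σp_P1ᵢ² = 0.1489² + 0.0426² + 0.1277² + 0.1277² + 0.3617² + 0.1915² = 0.022171 + 0.001815 + 0.016307 + 0.016307 + 0.130827 + 0.036672 = 0.224099
B_P1 = 1 / 0.224099 = 4.4623
Σp_P2ᵢ² = 0.1497² + 0.1429² + 0.1156² + 0.2041² + 0.1633² + 0.2245² = 0.022410 + 0.020420 + 0.013363 + 0.041657 + 0.026667 + 0.050400 = 0.174917
B_P2 = 1 / 0.174917 = 5.7170
Σp_P4ᵢ² = 0.1754² + 0.1659² + 0.2654² + 0.0237² + 0.1848² + 0.1848² = 0.030765 + 0.027523 + 0.070437 + 0.000562 + 0.034151 + 0.034151 = 0.197589
B_P4 = 1 / 0.197589 = 5.0610
Σp_P3ᵢ² = 0.0131² + 0.0131² + 0.2026² + 0.2418² + 0.0131² + 0.5163² = 0.000172 + 0.000172 + 0.041047 + 0.058467 + 0.000172 + 0.266566 = 0.366596
B_P3 = 1 / 0.366596 = 2.7278
Ranking by B (broadest → narrowest): population P2 (5.72) > population P4 (5.06) > population P1 (4.46) > population P3 (2.73)

population P2 > population P4 > population P1 > population P3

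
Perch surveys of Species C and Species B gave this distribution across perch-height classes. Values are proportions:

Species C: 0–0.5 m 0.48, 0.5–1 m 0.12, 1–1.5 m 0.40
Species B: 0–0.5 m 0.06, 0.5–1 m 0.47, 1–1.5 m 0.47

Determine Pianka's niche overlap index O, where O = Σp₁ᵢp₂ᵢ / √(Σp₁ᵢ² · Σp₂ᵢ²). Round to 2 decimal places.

Σ p₁ᵢp₂ᵢ = 0.0288 + 0.0564 + 0.1880 = 0.2732
Σp_1ᵢ² = 0.48² + 0.12² + 0.40² = 0.2304 + 0.0144 + 0.1600 = 0.4048
Σp_2ᵢ² = 0.06² + 0.47² + 0.47² = 0.0036 + 0.2209 + 0.2209 = 0.4454
O = 0.2732 / √(0.4048 × 0.4454) = 0.2732 / 0.42462 = 0.6434

0.64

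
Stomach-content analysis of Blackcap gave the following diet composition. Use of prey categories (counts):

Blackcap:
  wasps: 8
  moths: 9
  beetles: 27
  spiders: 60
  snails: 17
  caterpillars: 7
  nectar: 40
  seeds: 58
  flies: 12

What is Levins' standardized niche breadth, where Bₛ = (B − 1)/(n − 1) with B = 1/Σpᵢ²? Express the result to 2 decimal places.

Proportions for Blackcap (n=238): 8/238=0.0336, 9/238=0.0378, 27/238=0.1134, 60/238=0.2521, 17/238=0.0714, 7/238=0.0294, 40/238=0.1681, 58/238=0.2437, 12/238=0.0504
Σpᵢ² = 0.0336² + 0.0378² + 0.1134² + 0.2521² + 0.0714² + 0.0294² + 0.1681² + 0.2437² + 0.0504² = 0.001129 + 0.001429 + 0.012860 + 0.063554 + 0.005098 + 0.000864 + 0.028258 + 0.059390 + 0.002540 = 0.175122
B = 1 / 0.175122 = 5.7103
Bₛ = (B − 1)/(n − 1) = (5.7103 − 1)/(9 − 1) = 4.7103/8 = 0.5888

0.59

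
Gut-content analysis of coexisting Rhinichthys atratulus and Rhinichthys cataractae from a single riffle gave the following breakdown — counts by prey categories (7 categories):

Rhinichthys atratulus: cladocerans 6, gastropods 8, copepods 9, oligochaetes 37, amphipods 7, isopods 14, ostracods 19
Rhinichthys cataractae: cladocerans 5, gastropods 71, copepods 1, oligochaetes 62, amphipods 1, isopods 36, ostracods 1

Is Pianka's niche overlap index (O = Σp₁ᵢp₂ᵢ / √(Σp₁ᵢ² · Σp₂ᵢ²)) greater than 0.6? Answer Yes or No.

Yes

Proportions for Rhinichthys atratulus (n=100): 6/100=0.0600, 8/100=0.0800, 9/100=0.0900, 37/100=0.3700, 7/100=0.0700, 14/100=0.1400, 19/100=0.1900
Proportions for Rhinichthys cataractae (n=177): 5/177=0.0282, 71/177=0.4011, 1/177=0.0056, 62/177=0.3503, 1/177=0.0056, 36/177=0.2034, 1/177=0.0056
Σ p₁ᵢp₂ᵢ = 0.001692 + 0.032088 + 0.000504 + 0.129611 + 0.000392 + 0.028476 + 0.001064 = 0.193827
Σp_1ᵢ² = 0.0600² + 0.0800² + 0.0900² + 0.3700² + 0.0700² + 0.1400² + 0.1900² = 0.003600 + 0.006400 + 0.008100 + 0.136900 + 0.004900 + 0.019600 + 0.036100 = 0.215600
Σp_2ᵢ² = 0.0282² + 0.4011² + 0.0056² + 0.3503² + 0.0056² + 0.2034² + 0.0056² = 0.000795 + 0.160881 + 0.000031 + 0.122710 + 0.000031 + 0.041372 + 0.000031 = 0.325851
O = 0.193827 / √(0.215600 × 0.325851) = 0.193827 / 0.2650537 = 0.7313
O = 0.7313 > 0.6 → Yes.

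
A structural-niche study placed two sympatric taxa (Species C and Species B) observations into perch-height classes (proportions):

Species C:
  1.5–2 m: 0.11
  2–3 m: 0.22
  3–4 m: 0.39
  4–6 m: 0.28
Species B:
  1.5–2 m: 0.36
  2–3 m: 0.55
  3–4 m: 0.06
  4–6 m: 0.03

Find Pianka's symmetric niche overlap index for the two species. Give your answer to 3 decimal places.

Σ p₁ᵢp₂ᵢ = 0.0396 + 0.1210 + 0.0234 + 0.0084 = 0.1924
Σp_1ᵢ² = 0.11² + 0.22² + 0.39² + 0.28² = 0.0121 + 0.0484 + 0.1521 + 0.0784 = 0.2910
Σp_2ᵢ² = 0.36² + 0.55² + 0.06² + 0.03² = 0.1296 + 0.3025 + 0.0036 + 0.0009 = 0.4366
O = 0.1924 / √(0.2910 × 0.4366) = 0.1924 / 0.356442 = 0.53978

0.540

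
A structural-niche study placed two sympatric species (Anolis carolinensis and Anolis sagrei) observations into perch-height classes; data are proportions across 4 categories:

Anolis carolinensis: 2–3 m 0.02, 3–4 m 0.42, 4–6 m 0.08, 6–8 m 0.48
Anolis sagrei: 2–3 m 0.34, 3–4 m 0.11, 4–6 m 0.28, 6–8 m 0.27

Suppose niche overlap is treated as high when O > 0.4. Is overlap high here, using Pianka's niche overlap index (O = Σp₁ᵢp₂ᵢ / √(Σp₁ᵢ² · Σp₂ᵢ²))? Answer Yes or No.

Σ p₁ᵢp₂ᵢ = 0.0068 + 0.0462 + 0.0224 + 0.1296 = 0.2050
Σp_1ᵢ² = 0.02² + 0.42² + 0.08² + 0.48² = 0.0004 + 0.1764 + 0.0064 + 0.2304 = 0.4136
Σp_2ᵢ² = 0.34² + 0.11² + 0.28² + 0.27² = 0.1156 + 0.0121 + 0.0784 + 0.0729 = 0.2790
O = 0.2050 / √(0.4136 × 0.2790) = 0.2050 / 0.33970 = 0.6035
O = 0.6035 > 0.4 → Yes.

Yes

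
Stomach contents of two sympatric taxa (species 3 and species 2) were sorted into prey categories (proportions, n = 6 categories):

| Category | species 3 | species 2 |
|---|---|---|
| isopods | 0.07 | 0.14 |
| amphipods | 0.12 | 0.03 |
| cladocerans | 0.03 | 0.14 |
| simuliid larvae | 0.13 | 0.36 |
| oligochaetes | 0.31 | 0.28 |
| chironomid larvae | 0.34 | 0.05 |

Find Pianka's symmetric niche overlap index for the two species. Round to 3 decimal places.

0.674

Σ p₁ᵢp₂ᵢ = 0.0098 + 0.0036 + 0.0042 + 0.0468 + 0.0868 + 0.0170 = 0.1682
Σp_1ᵢ² = 0.07² + 0.12² + 0.03² + 0.13² + 0.31² + 0.34² = 0.0049 + 0.0144 + 0.0009 + 0.0169 + 0.0961 + 0.1156 = 0.2488
Σp_2ᵢ² = 0.14² + 0.03² + 0.14² + 0.36² + 0.28² + 0.05² = 0.0196 + 0.0009 + 0.0196 + 0.1296 + 0.0784 + 0.0025 = 0.2506
O = 0.1682 / √(0.2488 × 0.2506) = 0.1682 / 0.249698 = 0.67361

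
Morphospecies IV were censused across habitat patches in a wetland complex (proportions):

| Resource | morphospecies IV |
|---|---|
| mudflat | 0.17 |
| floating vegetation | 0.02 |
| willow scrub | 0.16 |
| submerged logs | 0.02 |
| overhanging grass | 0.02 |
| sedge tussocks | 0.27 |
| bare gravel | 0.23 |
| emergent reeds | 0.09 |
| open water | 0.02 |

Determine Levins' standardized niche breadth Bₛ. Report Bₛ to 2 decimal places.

Σpᵢ² = 0.17² + 0.02² + 0.16² + 0.02² + 0.02² + 0.27² + 0.23² + 0.09² + 0.02² = 0.0289 + 0.0004 + 0.0256 + 0.0004 + 0.0004 + 0.0729 + 0.0529 + 0.0081 + 0.0004 = 0.1900
B = 1 / 0.1900 = 5.2632
Bₛ = (B − 1)/(n − 1) = (5.2632 − 1)/(9 − 1) = 4.2632/8 = 0.5329

0.53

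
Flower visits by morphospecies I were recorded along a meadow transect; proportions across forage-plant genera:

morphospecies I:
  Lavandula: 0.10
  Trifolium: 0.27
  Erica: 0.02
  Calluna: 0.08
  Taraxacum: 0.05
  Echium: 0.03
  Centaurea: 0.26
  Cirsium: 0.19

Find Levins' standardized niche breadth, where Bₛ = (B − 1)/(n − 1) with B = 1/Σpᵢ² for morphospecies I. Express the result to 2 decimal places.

0.58

Σpᵢ² = 0.10² + 0.27² + 0.02² + 0.08² + 0.05² + 0.03² + 0.26² + 0.19² = 0.0100 + 0.0729 + 0.0004 + 0.0064 + 0.0025 + 0.0009 + 0.0676 + 0.0361 = 0.1968
B = 1 / 0.1968 = 5.0813
Bₛ = (B − 1)/(n − 1) = (5.0813 − 1)/(8 − 1) = 4.0813/7 = 0.5830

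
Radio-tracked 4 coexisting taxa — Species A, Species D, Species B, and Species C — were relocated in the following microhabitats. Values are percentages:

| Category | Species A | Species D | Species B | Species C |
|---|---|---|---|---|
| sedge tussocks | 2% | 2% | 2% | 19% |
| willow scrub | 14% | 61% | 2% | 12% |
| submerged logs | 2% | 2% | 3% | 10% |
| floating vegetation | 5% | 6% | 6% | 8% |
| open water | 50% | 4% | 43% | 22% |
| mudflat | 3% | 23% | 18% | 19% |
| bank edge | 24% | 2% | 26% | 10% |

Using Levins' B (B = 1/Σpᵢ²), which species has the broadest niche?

Convert percentages to proportions (divide by 100).
Σp_Aᵢ² = 0.02² + 0.14² + 0.02² + 0.05² + 0.50² + 0.03² + 0.24² = 0.0004 + 0.0196 + 0.0004 + 0.0025 + 0.2500 + 0.0009 + 0.0576 = 0.3314
B_A = 1 / 0.3314 = 3.0175
Σp_Dᵢ² = 0.02² + 0.61² + 0.02² + 0.06² + 0.04² + 0.23² + 0.02² = 0.0004 + 0.3721 + 0.0004 + 0.0036 + 0.0016 + 0.0529 + 0.0004 = 0.4314
B_D = 1 / 0.4314 = 2.3180
Σp_Bᵢ² = 0.02² + 0.02² + 0.03² + 0.06² + 0.43² + 0.18² + 0.26² = 0.0004 + 0.0004 + 0.0009 + 0.0036 + 0.1849 + 0.0324 + 0.0676 = 0.2902
B_B = 1 / 0.2902 = 3.4459
Σp_Cᵢ² = 0.19² + 0.12² + 0.10² + 0.08² + 0.22² + 0.19² + 0.10² = 0.0361 + 0.0144 + 0.0100 + 0.0064 + 0.0484 + 0.0361 + 0.0100 = 0.1614
B_C = 1 / 0.1614 = 6.1958
Highest B → broadest niche (most generalist): Species C (B = 6.20).

Species C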